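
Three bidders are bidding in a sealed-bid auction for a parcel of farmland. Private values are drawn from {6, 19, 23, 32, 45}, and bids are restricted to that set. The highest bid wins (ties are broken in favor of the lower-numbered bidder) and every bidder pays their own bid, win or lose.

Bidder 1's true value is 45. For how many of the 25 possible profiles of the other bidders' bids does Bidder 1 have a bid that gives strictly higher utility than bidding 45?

16

Others bid (6, 6): truth gives 0; bid 6 gives 39 > 0. Violating.
Others bid (6, 19): truth gives 0; bid 19 gives 26 > 0. Violating.
Others bid (6, 23): truth gives 0; bid 23 gives 22 > 0. Violating.
Others bid (6, 32): truth gives 0; bid 32 gives 13 > 0. Violating.
Others bid (6, 45): truth gives 0; no alternative beats it.
Others bid (19, 45): truth gives 0; no alternative beats it.
(Checking all 25 profiles: 16 have a profitable deviation, 9 do not.)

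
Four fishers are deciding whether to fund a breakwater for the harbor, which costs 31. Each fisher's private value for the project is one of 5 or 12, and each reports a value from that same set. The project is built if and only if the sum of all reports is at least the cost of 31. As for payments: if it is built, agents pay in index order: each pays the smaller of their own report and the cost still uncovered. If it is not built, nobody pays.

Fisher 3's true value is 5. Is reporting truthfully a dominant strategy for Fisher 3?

Yes

Check each profile of the others' reports and compare truth against every alternative report.
Others report (5, 5, 12): truth gives 0, best alternative gives -7.
Others report (5, 12, 5): truth gives 0, best alternative gives -7.
Others report (5, 12, 12): truth gives 0, best alternative gives -7.
Others report (12, 5, 5): truth gives 0, best alternative gives -7.
Others report (12, 5, 12): truth gives 0, best alternative gives -7.
Others report (12, 12, 5): truth gives 0, best alternative gives -2.
(Remaining 2 profiles checked similarly; truth is weakly best in each.)
In every case the truthful report is at least as good as any alternative, so it is a dominant strategy.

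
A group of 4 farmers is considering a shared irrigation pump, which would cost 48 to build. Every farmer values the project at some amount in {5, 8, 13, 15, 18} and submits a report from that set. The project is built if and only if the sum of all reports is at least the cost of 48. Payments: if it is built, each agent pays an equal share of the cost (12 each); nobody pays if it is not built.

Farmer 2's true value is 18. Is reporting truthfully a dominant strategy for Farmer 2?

Yes

Check each profile of the others' reports and compare truth against every alternative report.
Others report (5, 8, 18): truth gives 6, best alternative gives 0.
Others report (5, 13, 13): truth gives 6, best alternative gives 0.
Others report (5, 18, 8): truth gives 6, best alternative gives 0.
Others report (8, 5, 18): truth gives 6, best alternative gives 0.
Others report (8, 8, 15): truth gives 6, best alternative gives 0.
Others report (8, 15, 8): truth gives 6, best alternative gives 0.
(Remaining 119 profiles checked similarly; truth is weakly best in each.)
In every case the truthful report is at least as good as any alternative, so it is a dominant strategy.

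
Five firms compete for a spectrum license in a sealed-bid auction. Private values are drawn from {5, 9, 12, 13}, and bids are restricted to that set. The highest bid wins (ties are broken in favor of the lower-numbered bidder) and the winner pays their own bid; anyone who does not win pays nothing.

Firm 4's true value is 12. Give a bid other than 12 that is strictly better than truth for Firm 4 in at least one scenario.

9

Suppose Firm 1 bids 5, Firm 2 bids 5, Firm 3 bids 5 and Firm 5 bids 5.
Bid 12: wins, pays 12, utility 12 - 12 = 0.
Bid 9: wins, pays 9, utility 12 - 9 = 3.
So bidding 9 beats truth here (3 > 0).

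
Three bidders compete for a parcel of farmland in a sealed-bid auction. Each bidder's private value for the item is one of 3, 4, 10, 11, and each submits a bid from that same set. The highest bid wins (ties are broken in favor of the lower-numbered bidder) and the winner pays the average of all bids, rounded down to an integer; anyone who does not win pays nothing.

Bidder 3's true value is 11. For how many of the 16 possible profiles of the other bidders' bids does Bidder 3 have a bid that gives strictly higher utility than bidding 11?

Others bid (3, 3): truth gives 6; bid 4 gives 8 > 6. Violating.
Others bid (3, 4): truth gives 5; bid 10 gives 6 > 5. Violating.
Others bid (4, 3): truth gives 5; bid 10 gives 6 > 5. Violating.
Others bid (3, 10): truth gives 3; no alternative beats it.
Others bid (3, 11): truth gives 0; no alternative beats it.
(Checking all 16 profiles: 3 have a profitable deviation, 13 do not.)

3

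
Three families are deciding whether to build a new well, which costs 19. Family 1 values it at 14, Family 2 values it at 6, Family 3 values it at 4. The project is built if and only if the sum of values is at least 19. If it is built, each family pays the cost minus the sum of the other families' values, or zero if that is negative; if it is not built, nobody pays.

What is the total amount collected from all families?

Total value 24 ≥ cost 19, so it is built.
Family 1: others sum to 10; max(0, 19 - 10) = 9.
Family 2: others sum to 18; max(0, 19 - 18) = 1.
Family 3: others sum to 20; max(0, 19 - 20) = 0.
Total collected = 9 + 1 + 0 = 10.

10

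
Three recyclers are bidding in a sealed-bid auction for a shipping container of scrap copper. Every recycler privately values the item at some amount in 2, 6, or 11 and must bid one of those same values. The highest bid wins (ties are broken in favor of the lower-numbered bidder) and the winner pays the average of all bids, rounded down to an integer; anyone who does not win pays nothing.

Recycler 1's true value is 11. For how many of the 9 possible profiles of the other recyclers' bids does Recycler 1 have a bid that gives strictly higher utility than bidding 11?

4

Others bid (2, 2): truth gives 6; bid 2 gives 9 > 6. Violating.
Others bid (2, 6): truth gives 5; bid 6 gives 7 > 5. Violating.
Others bid (6, 2): truth gives 5; bid 6 gives 7 > 5. Violating.
Others bid (6, 6): truth gives 4; bid 6 gives 5 > 4. Violating.
Others bid (2, 11): truth gives 3; no alternative beats it.
Others bid (6, 11): truth gives 2; no alternative beats it.
(Checking all 9 profiles: 4 have a profitable deviation, 5 do not.)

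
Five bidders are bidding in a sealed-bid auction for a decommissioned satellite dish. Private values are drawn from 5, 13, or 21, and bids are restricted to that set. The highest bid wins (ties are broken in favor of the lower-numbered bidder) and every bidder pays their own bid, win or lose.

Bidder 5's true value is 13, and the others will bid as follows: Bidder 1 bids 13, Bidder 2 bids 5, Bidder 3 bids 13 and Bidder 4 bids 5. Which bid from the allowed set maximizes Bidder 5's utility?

Bid 5: loses but pays 5, utility -5.
Bid 13: loses but pays 13, utility -13.
Bid 21: wins, pays 21, utility 13 - 21 = -8.
The best choice is 5 with utility -5.

5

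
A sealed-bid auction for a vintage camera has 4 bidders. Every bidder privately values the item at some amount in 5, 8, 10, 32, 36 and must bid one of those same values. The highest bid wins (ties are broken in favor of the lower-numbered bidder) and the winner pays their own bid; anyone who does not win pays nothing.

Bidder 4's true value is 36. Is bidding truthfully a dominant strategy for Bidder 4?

Consider the case where Bidder 1 bids 5, Bidder 2 bids 5 and Bidder 3 bids 5.
Truthful bid 36: wins, pays 36, utility 36 - 36 = 0.
Bid 8 instead: wins, pays 8, utility 36 - 8 = 28.
Since 28 > 0, bidding 8 is strictly better here, so truthful bidding is not dominant.

No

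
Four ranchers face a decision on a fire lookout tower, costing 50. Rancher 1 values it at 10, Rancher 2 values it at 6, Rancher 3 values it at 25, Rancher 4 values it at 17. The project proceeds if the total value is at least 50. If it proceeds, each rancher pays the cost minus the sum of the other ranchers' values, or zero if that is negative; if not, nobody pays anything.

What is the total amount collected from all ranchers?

Total value 58 ≥ cost 50, so it is built.
Rancher 1: others sum to 48; max(0, 50 - 48) = 2.
Rancher 2: others sum to 52; max(0, 50 - 52) = 0.
Rancher 3: others sum to 33; max(0, 50 - 33) = 17.
Rancher 4: others sum to 41; max(0, 50 - 41) = 9.
Total collected = 2 + 0 + 17 + 9 = 28.

28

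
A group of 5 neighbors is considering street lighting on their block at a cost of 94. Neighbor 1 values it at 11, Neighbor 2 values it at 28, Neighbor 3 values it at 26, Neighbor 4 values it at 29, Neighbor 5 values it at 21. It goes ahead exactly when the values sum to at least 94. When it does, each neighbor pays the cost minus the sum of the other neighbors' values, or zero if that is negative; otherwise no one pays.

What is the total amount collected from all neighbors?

Total value 115 ≥ cost 94, so it is built.
Neighbor 1: others sum to 104; max(0, 94 - 104) = 0.
Neighbor 2: others sum to 87; max(0, 94 - 87) = 7.
Neighbor 3: others sum to 89; max(0, 94 - 89) = 5.
Neighbor 4: others sum to 86; max(0, 94 - 86) = 8.
Neighbor 5: others sum to 94; max(0, 94 - 94) = 0.
Total collected = 0 + 7 + 5 + 8 + 0 = 20.

20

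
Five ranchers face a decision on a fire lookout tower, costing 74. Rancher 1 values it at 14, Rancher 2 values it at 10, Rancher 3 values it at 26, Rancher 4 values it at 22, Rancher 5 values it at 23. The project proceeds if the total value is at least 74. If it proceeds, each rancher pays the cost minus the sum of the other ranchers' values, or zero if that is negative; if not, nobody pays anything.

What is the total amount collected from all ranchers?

8

Total value 95 ≥ cost 74, so it is built.
Rancher 1: others sum to 81; max(0, 74 - 81) = 0.
Rancher 2: others sum to 85; max(0, 74 - 85) = 0.
Rancher 3: others sum to 69; max(0, 74 - 69) = 5.
Rancher 4: others sum to 73; max(0, 74 - 73) = 1.
Rancher 5: others sum to 72; max(0, 74 - 72) = 2.
Total collected = 0 + 0 + 5 + 1 + 2 = 8.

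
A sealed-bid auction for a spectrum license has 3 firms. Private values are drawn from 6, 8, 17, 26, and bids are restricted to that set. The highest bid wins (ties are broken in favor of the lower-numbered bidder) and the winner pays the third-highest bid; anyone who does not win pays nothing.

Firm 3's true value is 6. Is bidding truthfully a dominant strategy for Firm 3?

Check each profile of the others' bids and compare truth against every alternative bid.
Others bid (6, 6): truth gives 0, best alternative gives 0.
Others bid (6, 8): truth gives 0, best alternative gives 0.
Others bid (6, 17): truth gives 0, best alternative gives 0.
Others bid (6, 26): truth gives 0, best alternative gives 0.
Others bid (8, 6): truth gives 0, best alternative gives 0.
Others bid (8, 8): truth gives 0, best alternative gives 0.
(Remaining 10 profiles checked similarly; truth is weakly best in each.)
In every case the truthful bid is at least as good as any alternative, so it is a dominant strategy.

Yes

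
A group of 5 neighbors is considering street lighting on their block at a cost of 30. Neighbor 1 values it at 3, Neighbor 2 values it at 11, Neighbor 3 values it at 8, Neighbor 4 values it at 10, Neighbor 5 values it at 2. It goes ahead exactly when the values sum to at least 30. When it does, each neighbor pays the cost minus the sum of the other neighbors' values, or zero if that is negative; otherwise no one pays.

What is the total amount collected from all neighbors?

17

Total value 34 ≥ cost 30, so it is built.
Neighbor 1: others sum to 31; max(0, 30 - 31) = 0.
Neighbor 2: others sum to 23; max(0, 30 - 23) = 7.
Neighbor 3: others sum to 26; max(0, 30 - 26) = 4.
Neighbor 4: others sum to 24; max(0, 30 - 24) = 6.
Neighbor 5: others sum to 32; max(0, 30 - 32) = 0.
Total collected = 0 + 7 + 4 + 6 + 0 = 17.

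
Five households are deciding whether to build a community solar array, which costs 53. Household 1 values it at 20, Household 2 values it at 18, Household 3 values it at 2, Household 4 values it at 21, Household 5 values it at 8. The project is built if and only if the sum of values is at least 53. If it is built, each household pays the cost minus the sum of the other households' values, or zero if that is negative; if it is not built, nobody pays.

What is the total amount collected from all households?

11

Total value 69 ≥ cost 53, so it is built.
Household 1: others sum to 49; max(0, 53 - 49) = 4.
Household 2: others sum to 51; max(0, 53 - 51) = 2.
Household 3: others sum to 67; max(0, 53 - 67) = 0.
Household 4: others sum to 48; max(0, 53 - 48) = 5.
Household 5: others sum to 61; max(0, 53 - 61) = 0.
Total collected = 4 + 2 + 0 + 5 + 0 = 11.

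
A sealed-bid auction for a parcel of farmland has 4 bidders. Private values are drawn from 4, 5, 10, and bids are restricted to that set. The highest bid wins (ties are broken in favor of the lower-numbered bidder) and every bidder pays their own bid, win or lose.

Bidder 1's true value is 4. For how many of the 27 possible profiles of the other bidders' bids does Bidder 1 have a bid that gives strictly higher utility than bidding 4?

7

Others bid (4, 4, 5): truth gives -4; bid 5 gives -1 > -4. Violating.
Others bid (4, 5, 4): truth gives -4; bid 5 gives -1 > -4. Violating.
Others bid (4, 5, 5): truth gives -4; bid 5 gives -1 > -4. Violating.
Others bid (5, 4, 4): truth gives -4; bid 5 gives -1 > -4. Violating.
Others bid (4, 4, 4): truth gives 0; no alternative beats it.
Others bid (4, 4, 10): truth gives -4; no alternative beats it.
(Checking all 27 profiles: 7 have a profitable deviation, 20 do not.)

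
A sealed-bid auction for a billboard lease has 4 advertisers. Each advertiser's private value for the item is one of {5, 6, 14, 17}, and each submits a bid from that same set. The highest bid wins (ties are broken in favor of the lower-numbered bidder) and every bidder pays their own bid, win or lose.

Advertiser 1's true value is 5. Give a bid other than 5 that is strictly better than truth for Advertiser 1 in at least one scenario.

Suppose Advertiser 2 bids 5, Advertiser 3 bids 5 and Advertiser 4 bids 6.
Bid 5: loses but pays 5, utility -5.
Bid 6: wins, pays 6, utility 5 - 6 = -1.
So bidding 6 beats truth here (-1 > -5).

6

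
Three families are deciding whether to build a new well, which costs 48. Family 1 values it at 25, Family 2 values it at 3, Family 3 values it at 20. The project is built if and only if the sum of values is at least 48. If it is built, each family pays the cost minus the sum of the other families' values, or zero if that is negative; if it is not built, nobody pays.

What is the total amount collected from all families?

Total value 48 ≥ cost 48, so it is built.
Family 1: others sum to 23; max(0, 48 - 23) = 25.
Family 2: others sum to 45; max(0, 48 - 45) = 3.
Family 3: others sum to 28; max(0, 48 - 28) = 20.
Total collected = 25 + 3 + 20 = 48.

48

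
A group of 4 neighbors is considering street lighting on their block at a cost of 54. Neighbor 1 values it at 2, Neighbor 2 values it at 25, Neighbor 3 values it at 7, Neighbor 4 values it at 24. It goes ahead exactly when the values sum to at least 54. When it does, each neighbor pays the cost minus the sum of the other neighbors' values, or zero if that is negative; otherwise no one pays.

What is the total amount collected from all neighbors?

44

Total value 58 ≥ cost 54, so it is built.
Neighbor 1: others sum to 56; max(0, 54 - 56) = 0.
Neighbor 2: others sum to 33; max(0, 54 - 33) = 21.
Neighbor 3: others sum to 51; max(0, 54 - 51) = 3.
Neighbor 4: others sum to 34; max(0, 54 - 34) = 20.
Total collected = 0 + 21 + 3 + 20 = 44.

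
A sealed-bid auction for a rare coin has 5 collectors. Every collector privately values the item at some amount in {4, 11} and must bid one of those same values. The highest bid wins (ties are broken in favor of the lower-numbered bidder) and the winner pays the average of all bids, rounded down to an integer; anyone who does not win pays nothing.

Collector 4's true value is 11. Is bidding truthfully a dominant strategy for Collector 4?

Check each profile of the others' bids and compare truth against every alternative bid.
Others bid (4, 4, 4, 4): truth gives 6, best alternative gives 0.
Others bid (4, 4, 4, 11): truth gives 5, best alternative gives 0.
Others bid (4, 4, 11, 4): truth gives 0, best alternative gives 0.
Others bid (4, 4, 11, 11): truth gives 0, best alternative gives 0.
Others bid (4, 11, 4, 4): truth gives 0, best alternative gives 0.
Others bid (4, 11, 4, 11): truth gives 0, best alternative gives 0.
(Remaining 10 profiles checked similarly; truth is weakly best in each.)
In every case the truthful bid is at least as good as any alternative, so it is a dominant strategy.

Yes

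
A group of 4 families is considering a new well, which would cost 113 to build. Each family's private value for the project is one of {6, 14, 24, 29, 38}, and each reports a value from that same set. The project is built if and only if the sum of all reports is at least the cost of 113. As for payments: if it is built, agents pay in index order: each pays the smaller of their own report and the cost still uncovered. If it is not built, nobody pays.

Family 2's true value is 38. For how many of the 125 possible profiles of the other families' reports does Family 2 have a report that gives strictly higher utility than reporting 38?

23

Others report (14, 38, 38): truth gives 0; report 24 gives 14 > 0. Violating.
Others report (24, 24, 38): truth gives 0; report 29 gives 9 > 0. Violating.
Others report (24, 29, 38): truth gives 0; report 24 gives 14 > 0. Violating.
Others report (24, 38, 24): truth gives 0; report 29 gives 9 > 0. Violating.
Others report (6, 6, 6): truth gives 0; no alternative beats it.
Others report (6, 6, 14): truth gives 0; no alternative beats it.
(Checking all 125 profiles: 23 have a profitable deviation, 102 do not.)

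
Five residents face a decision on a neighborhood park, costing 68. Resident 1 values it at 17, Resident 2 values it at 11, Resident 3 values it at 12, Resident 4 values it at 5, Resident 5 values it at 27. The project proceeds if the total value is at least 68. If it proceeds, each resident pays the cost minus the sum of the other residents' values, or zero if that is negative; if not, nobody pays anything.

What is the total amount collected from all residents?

52

Total value 72 ≥ cost 68, so it is built.
Resident 1: others sum to 55; max(0, 68 - 55) = 13.
Resident 2: others sum to 61; max(0, 68 - 61) = 7.
Resident 3: others sum to 60; max(0, 68 - 60) = 8.
Resident 4: others sum to 67; max(0, 68 - 67) = 1.
Resident 5: others sum to 45; max(0, 68 - 45) = 23.
Total collected = 13 + 7 + 8 + 1 + 23 = 52.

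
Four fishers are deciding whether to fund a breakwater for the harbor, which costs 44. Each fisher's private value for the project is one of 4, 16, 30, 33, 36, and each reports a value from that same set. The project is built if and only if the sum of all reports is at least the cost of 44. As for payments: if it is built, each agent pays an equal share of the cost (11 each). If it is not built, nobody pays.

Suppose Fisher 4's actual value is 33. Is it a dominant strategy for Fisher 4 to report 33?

Yes

Check each profile of the others' reports and compare truth against every alternative report.
Others report (4, 4, 4): truth gives 22, best alternative gives 22.
Others report (4, 4, 16): truth gives 22, best alternative gives 22.
Others report (4, 4, 30): truth gives 22, best alternative gives 22.
Others report (4, 4, 33): truth gives 22, best alternative gives 22.
Others report (4, 4, 36): truth gives 22, best alternative gives 22.
Others report (4, 16, 4): truth gives 22, best alternative gives 22.
(Remaining 119 profiles checked similarly; truth is weakly best in each.)
In every case the truthful report is at least as good as any alternative, so it is a dominant strategy.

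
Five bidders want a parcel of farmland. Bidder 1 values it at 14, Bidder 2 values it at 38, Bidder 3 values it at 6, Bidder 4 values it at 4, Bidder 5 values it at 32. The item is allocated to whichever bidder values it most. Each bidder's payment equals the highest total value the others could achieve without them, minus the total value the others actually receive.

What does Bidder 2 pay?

Bidder 2 has the highest value and receives the item.
Without Bidder 2, the item would go to the next-highest value, 32, so the others could achieve 32.
With Bidder 2 present and winning, the others receive nothing, so their total is 0.
Payment = 32 - 0 = 32.

32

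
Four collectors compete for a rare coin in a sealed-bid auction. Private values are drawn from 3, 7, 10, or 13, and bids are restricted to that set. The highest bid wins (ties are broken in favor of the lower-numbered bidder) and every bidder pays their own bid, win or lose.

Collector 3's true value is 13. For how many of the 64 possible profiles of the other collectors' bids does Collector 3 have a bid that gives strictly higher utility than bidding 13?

40

Others bid (3, 3, 3): truth gives 0; bid 7 gives 6 > 0. Violating.
Others bid (3, 3, 7): truth gives 0; bid 7 gives 6 > 0. Violating.
Others bid (3, 3, 10): truth gives 0; bid 10 gives 3 > 0. Violating.
Others bid (3, 7, 3): truth gives 0; bid 10 gives 3 > 0. Violating.
Others bid (3, 3, 13): truth gives 0; no alternative beats it.
Others bid (3, 7, 13): truth gives 0; no alternative beats it.
(Checking all 64 profiles: 40 have a profitable deviation, 24 do not.)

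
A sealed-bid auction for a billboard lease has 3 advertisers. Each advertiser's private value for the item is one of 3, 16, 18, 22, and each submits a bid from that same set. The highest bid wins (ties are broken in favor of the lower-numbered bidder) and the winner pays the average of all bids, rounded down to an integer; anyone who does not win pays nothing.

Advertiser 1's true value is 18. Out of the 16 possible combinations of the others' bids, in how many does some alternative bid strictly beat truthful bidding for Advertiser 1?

5

Others bid (3, 3): truth gives 10; bid 3 gives 15 > 10. Violating.
Others bid (3, 16): truth gives 6; bid 16 gives 7 > 6. Violating.
Others bid (3, 22): truth gives 0; bid 22 gives 3 > 0. Violating.
Others bid (16, 3): truth gives 6; bid 16 gives 7 > 6. Violating.
Others bid (3, 18): truth gives 5; no alternative beats it.
Others bid (16, 16): truth gives 2; no alternative beats it.
(Checking all 16 profiles: 5 have a profitable deviation, 11 do not.)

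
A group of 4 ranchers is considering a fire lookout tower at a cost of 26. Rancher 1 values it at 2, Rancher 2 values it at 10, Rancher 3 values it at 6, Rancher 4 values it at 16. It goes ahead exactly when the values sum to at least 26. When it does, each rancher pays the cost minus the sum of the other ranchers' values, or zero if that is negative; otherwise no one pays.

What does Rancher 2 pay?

Total value 34 ≥ cost 26, so the project is built.
The other ranchers' values sum to 24.
Cost minus that sum is 26 - 24 = 2.

2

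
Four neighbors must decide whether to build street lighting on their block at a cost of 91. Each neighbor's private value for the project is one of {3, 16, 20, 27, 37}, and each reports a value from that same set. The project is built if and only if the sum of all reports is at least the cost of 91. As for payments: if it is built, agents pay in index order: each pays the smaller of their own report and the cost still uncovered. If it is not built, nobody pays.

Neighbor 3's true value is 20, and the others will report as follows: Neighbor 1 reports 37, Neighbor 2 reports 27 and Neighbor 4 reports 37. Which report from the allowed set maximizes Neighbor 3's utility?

Report 3: project built, pays 3, utility 20 - 3 = 17.
Report 16: project built, pays 16, utility 20 - 16 = 4.
Report 20: project built, pays 20, utility 20 - 20 = 0.
Report 27: project built, pays 27, utility 20 - 27 = -7.
Report 37: project built, pays 27, utility 20 - 27 = -7.
The best choice is 3 with utility 17.

3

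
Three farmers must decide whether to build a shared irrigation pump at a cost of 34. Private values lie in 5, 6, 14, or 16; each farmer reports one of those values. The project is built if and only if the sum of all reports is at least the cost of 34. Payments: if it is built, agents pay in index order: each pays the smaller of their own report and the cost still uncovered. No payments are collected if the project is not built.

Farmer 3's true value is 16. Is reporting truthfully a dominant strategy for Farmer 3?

Check each profile of the others' reports and compare truth against every alternative report.
Others report (5, 14): truth gives 1, best alternative gives 0.
Others report (14, 5): truth gives 1, best alternative gives 0.
Others report (16, 16): truth gives 14, best alternative gives 14.
Others report (14, 16): truth gives 12, best alternative gives 12.
Others report (16, 14): truth gives 12, best alternative gives 12.
Others report (14, 14): truth gives 10, best alternative gives 10.
(Remaining 10 profiles checked similarly; truth is weakly best in each.)
In every case the truthful report is at least as good as any alternative, so it is a dominant strategy.

Yes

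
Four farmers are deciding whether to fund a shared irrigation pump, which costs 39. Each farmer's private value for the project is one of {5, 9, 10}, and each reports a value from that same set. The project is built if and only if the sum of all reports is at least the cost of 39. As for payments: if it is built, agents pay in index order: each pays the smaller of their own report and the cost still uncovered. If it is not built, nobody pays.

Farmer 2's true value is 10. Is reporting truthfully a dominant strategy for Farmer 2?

Consider the case where Farmer 1 reports 10, Farmer 3 reports 10 and Farmer 4 reports 10.
Truthful report 10: project built, pays 10, utility 10 - 10 = 0.
Report 9 instead: project built, pays 9, utility 10 - 9 = 1.
Since 1 > 0, reporting 9 is strictly better here, so truthful reporting is not dominant.

No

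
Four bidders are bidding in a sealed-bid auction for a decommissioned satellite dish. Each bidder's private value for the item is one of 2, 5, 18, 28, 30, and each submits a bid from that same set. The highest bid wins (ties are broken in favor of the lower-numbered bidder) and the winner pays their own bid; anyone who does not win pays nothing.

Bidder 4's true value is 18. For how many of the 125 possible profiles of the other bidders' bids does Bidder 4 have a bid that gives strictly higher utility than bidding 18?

Others bid (2, 2, 2): truth gives 0; bid 5 gives 13 > 0. Violating.
Others bid (2, 2, 5): truth gives 0; no alternative beats it.
Others bid (2, 2, 18): truth gives 0; no alternative beats it.
(Checking all 125 profiles: 1 has a profitable deviation, 124 do not.)

1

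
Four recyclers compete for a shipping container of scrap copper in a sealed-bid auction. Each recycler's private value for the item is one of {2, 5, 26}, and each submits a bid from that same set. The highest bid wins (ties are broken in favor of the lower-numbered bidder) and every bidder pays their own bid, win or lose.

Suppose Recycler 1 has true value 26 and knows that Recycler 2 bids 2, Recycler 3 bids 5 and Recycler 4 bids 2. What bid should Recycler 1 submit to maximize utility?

Bid 2: loses but pays 2, utility -2.
Bid 5: wins, pays 5, utility 26 - 5 = 21.
Bid 26: wins, pays 26, utility 26 - 26 = 0.
The best choice is 5 with utility 21.

5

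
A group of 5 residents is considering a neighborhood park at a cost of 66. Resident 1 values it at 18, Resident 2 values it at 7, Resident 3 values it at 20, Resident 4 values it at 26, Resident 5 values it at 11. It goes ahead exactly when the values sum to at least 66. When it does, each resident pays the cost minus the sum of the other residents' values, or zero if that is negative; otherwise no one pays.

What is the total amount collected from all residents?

Total value 82 ≥ cost 66, so it is built.
Resident 1: others sum to 64; max(0, 66 - 64) = 2.
Resident 2: others sum to 75; max(0, 66 - 75) = 0.
Resident 3: others sum to 62; max(0, 66 - 62) = 4.
Resident 4: others sum to 56; max(0, 66 - 56) = 10.
Resident 5: others sum to 71; max(0, 66 - 71) = 0.
Total collected = 2 + 0 + 4 + 10 + 0 = 16.

16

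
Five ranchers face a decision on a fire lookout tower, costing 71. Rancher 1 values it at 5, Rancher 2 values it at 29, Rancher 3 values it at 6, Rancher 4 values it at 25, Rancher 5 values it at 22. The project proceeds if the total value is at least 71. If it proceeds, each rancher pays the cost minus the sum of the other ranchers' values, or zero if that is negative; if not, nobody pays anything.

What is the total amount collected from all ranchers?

28

Total value 87 ≥ cost 71, so it is built.
Rancher 1: others sum to 82; max(0, 71 - 82) = 0.
Rancher 2: others sum to 58; max(0, 71 - 58) = 13.
Rancher 3: others sum to 81; max(0, 71 - 81) = 0.
Rancher 4: others sum to 62; max(0, 71 - 62) = 9.
Rancher 5: others sum to 65; max(0, 71 - 65) = 6.
Total collected = 0 + 13 + 0 + 9 + 6 = 28.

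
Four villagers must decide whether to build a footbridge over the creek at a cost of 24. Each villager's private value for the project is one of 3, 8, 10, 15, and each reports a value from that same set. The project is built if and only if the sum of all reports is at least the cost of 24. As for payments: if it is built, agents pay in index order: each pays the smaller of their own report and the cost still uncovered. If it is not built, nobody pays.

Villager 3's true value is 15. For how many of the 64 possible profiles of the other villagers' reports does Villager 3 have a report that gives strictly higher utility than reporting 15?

Others report (3, 3, 8): truth gives 0; report 10 gives 5 > 0. Violating.
Others report (3, 3, 10): truth gives 0; report 8 gives 7 > 0. Violating.
Others report (3, 3, 15): truth gives 0; report 3 gives 12 > 0. Violating.
Others report (3, 8, 3): truth gives 2; report 10 gives 5 > 2. Violating.
Others report (3, 3, 3): truth gives 0; no alternative beats it.
Others report (8, 8, 3): truth gives 7; no alternative beats it.
(Checking all 64 profiles: 42 have a profitable deviation, 22 do not.)

42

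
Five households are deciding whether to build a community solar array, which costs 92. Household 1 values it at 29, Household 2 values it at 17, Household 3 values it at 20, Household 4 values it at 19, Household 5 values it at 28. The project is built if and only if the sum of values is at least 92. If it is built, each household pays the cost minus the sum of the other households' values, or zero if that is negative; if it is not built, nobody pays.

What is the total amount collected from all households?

Total value 113 ≥ cost 92, so it is built.
Household 1: others sum to 84; max(0, 92 - 84) = 8.
Household 2: others sum to 96; max(0, 92 - 96) = 0.
Household 3: others sum to 93; max(0, 92 - 93) = 0.
Household 4: others sum to 94; max(0, 92 - 94) = 0.
Household 5: others sum to 85; max(0, 92 - 85) = 7.
Total collected = 8 + 0 + 0 + 0 + 7 = 15.

15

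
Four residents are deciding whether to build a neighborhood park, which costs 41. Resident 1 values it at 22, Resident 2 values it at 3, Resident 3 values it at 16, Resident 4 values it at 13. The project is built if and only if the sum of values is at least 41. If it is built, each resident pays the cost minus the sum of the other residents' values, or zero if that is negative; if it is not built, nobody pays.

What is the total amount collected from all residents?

Total value 54 ≥ cost 41, so it is built.
Resident 1: others sum to 32; max(0, 41 - 32) = 9.
Resident 2: others sum to 51; max(0, 41 - 51) = 0.
Resident 3: others sum to 38; max(0, 41 - 38) = 3.
Resident 4: others sum to 41; max(0, 41 - 41) = 0.
Total collected = 9 + 0 + 3 + 0 = 12.

12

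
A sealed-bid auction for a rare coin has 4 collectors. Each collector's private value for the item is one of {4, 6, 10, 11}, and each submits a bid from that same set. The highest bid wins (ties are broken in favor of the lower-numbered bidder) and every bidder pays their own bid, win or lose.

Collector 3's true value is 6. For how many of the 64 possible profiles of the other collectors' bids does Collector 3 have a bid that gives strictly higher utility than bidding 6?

Others bid (4, 4, 10): truth gives -6; bid 4 gives -4 > -6. Violating.
Others bid (4, 4, 11): truth gives -6; bid 4 gives -4 > -6. Violating.
Others bid (4, 6, 4): truth gives -6; bid 4 gives -4 > -6. Violating.
Others bid (4, 6, 6): truth gives -6; bid 4 gives -4 > -6. Violating.
Others bid (4, 4, 4): truth gives 0; no alternative beats it.
Others bid (4, 4, 6): truth gives 0; no alternative beats it.
(Checking all 64 profiles: 62 have a profitable deviation, 2 do not.)

62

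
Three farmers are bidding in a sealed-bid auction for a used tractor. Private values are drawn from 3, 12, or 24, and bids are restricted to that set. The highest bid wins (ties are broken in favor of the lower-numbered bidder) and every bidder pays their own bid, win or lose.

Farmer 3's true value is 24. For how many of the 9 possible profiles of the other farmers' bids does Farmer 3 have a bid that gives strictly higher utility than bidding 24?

Others bid (3, 3): truth gives 0; bid 12 gives 12 > 0. Violating.
Others bid (3, 24): truth gives -24; bid 3 gives -3 > -24. Violating.
Others bid (12, 24): truth gives -24; bid 3 gives -3 > -24. Violating.
Others bid (24, 3): truth gives -24; bid 3 gives -3 > -24. Violating.
Others bid (3, 12): truth gives 0; no alternative beats it.
Others bid (12, 3): truth gives 0; no alternative beats it.
(Checking all 9 profiles: 6 have a profitable deviation, 3 do not.)

6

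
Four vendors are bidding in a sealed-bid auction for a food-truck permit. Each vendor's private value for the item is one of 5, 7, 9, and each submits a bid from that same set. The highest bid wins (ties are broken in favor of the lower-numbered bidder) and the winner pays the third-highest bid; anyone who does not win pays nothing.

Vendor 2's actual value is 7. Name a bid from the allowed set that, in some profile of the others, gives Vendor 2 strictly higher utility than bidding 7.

Suppose Vendor 1 bids 5, Vendor 3 bids 5 and Vendor 4 bids 9.
Bid 7: loses, pays 0, utility 0.
Bid 9: wins, pays 5, utility 7 - 5 = 2.
So bidding 9 beats truth here (2 > 0).

9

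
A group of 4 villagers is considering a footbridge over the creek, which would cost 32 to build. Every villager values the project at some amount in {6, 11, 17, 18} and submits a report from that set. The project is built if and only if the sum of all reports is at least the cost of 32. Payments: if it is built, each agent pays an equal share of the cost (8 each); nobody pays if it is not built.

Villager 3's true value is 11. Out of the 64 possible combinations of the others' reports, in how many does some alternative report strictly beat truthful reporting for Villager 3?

Others report (6, 6, 6): truth gives 0; report 17 gives 3 > 0. Violating.
Others report (6, 6, 11): truth gives 3; no alternative beats it.
Others report (6, 6, 17): truth gives 3; no alternative beats it.
(Checking all 64 profiles: 1 has a profitable deviation, 63 do not.)

1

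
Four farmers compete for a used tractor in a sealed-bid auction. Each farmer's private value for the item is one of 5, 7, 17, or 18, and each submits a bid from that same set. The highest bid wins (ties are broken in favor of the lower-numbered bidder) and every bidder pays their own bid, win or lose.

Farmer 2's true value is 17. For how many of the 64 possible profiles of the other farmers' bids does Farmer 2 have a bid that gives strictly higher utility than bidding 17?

Others bid (5, 5, 5): truth gives 0; bid 7 gives 10 > 0. Violating.
Others bid (5, 5, 7): truth gives 0; bid 7 gives 10 > 0. Violating.
Others bid (5, 5, 18): truth gives -17; bid 18 gives -1 > -17. Violating.
Others bid (5, 7, 5): truth gives 0; bid 7 gives 10 > 0. Violating.
Others bid (5, 5, 17): truth gives 0; no alternative beats it.
Others bid (5, 7, 17): truth gives 0; no alternative beats it.
(Checking all 64 profiles: 50 have a profitable deviation, 14 do not.)

50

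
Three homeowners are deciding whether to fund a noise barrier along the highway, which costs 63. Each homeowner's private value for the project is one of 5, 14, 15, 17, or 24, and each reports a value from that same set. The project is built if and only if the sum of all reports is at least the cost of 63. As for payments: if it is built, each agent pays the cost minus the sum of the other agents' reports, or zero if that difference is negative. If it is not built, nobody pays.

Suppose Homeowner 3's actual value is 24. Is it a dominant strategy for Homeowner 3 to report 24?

Check each profile of the others' reports and compare truth against every alternative report.
Others report (17, 24): truth gives 2, best alternative gives 0.
Others report (24, 17): truth gives 2, best alternative gives 0.
Others report (24, 24): truth gives 9, best alternative gives 9.
Others report (5, 5): truth gives 0, best alternative gives 0.
Others report (5, 14): truth gives 0, best alternative gives 0.
Others report (5, 15): truth gives 0, best alternative gives 0.
(Remaining 19 profiles checked similarly; truth is weakly best in each.)
In every case the truthful report is at least as good as any alternative, so it is a dominant strategy.

Yes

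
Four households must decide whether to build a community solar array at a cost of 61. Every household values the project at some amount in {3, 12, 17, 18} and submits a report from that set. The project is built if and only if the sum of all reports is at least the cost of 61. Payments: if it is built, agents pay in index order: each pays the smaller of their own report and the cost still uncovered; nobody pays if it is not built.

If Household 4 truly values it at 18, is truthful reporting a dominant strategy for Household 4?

Yes

Check each profile of the others' reports and compare truth against every alternative report.
Others report (18, 18, 18): truth gives 11, best alternative gives 11.
Others report (17, 18, 18): truth gives 10, best alternative gives 10.
Others report (18, 17, 18): truth gives 10, best alternative gives 10.
Others report (18, 18, 17): truth gives 10, best alternative gives 10.
Others report (17, 17, 18): truth gives 9, best alternative gives 9.
Others report (17, 18, 17): truth gives 9, best alternative gives 9.
(Remaining 58 profiles checked similarly; truth is weakly best in each.)
In every case the truthful report is at least as good as any alternative, so it is a dominant strategy.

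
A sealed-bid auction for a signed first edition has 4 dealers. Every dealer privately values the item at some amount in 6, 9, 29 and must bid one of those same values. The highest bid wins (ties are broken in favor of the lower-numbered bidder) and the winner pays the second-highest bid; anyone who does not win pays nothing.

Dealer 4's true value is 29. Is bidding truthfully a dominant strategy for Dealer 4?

Yes

Check each profile of the others' bids and compare truth against every alternative bid.
Others bid (6, 6, 9): truth gives 20, best alternative gives 0.
Others bid (6, 9, 6): truth gives 20, best alternative gives 0.
Others bid (6, 9, 9): truth gives 20, best alternative gives 0.
Others bid (9, 6, 6): truth gives 20, best alternative gives 0.
Others bid (9, 6, 9): truth gives 20, best alternative gives 0.
Others bid (9, 9, 6): truth gives 20, best alternative gives 0.
(Remaining 21 profiles checked similarly; truth is weakly best in each.)
In every case the truthful bid is at least as good as any alternative, so it is a dominant strategy.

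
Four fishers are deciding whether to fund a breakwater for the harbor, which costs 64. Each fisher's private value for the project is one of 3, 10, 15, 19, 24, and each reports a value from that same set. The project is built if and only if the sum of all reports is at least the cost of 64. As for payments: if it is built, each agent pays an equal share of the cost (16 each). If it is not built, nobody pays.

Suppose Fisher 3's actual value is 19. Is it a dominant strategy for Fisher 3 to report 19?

Consider the case where Fisher 1 reports 3, Fisher 2 reports 15 and Fisher 4 reports 24.
Truthful report 19: project not built, utility 0.
Report 24 instead: project built, pays 16, utility 19 - 16 = 3.
Since 3 > 0, reporting 24 is strictly better here, so truthful reporting is not dominant.

No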